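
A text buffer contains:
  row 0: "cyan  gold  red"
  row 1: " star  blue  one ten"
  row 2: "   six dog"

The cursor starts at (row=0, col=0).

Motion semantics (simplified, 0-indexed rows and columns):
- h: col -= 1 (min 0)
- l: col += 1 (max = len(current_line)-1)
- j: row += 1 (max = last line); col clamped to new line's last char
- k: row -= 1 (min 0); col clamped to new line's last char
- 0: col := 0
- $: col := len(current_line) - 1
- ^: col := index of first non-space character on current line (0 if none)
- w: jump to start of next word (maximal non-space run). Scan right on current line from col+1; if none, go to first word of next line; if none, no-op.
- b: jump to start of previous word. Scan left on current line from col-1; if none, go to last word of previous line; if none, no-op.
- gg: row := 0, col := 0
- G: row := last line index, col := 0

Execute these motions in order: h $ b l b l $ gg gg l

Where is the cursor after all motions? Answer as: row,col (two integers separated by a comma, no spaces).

After 1 (h): row=0 col=0 char='c'
After 2 ($): row=0 col=14 char='d'
After 3 (b): row=0 col=12 char='r'
After 4 (l): row=0 col=13 char='e'
After 5 (b): row=0 col=12 char='r'
After 6 (l): row=0 col=13 char='e'
After 7 ($): row=0 col=14 char='d'
After 8 (gg): row=0 col=0 char='c'
After 9 (gg): row=0 col=0 char='c'
After 10 (l): row=0 col=1 char='y'

Answer: 0,1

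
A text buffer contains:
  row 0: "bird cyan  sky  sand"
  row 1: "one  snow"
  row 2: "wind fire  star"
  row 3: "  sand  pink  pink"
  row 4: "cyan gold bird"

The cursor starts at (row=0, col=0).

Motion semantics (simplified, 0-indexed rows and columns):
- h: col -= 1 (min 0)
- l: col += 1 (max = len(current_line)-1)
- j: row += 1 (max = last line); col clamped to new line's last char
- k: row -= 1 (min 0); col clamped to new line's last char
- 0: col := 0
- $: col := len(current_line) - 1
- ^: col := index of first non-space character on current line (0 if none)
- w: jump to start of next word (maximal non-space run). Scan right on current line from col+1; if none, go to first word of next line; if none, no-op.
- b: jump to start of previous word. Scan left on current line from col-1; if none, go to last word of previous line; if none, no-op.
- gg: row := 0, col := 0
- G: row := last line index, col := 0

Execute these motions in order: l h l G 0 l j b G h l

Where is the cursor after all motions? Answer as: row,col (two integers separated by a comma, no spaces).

After 1 (l): row=0 col=1 char='i'
After 2 (h): row=0 col=0 char='b'
After 3 (l): row=0 col=1 char='i'
After 4 (G): row=4 col=0 char='c'
After 5 (0): row=4 col=0 char='c'
After 6 (l): row=4 col=1 char='y'
After 7 (j): row=4 col=1 char='y'
After 8 (b): row=4 col=0 char='c'
After 9 (G): row=4 col=0 char='c'
After 10 (h): row=4 col=0 char='c'
After 11 (l): row=4 col=1 char='y'

Answer: 4,1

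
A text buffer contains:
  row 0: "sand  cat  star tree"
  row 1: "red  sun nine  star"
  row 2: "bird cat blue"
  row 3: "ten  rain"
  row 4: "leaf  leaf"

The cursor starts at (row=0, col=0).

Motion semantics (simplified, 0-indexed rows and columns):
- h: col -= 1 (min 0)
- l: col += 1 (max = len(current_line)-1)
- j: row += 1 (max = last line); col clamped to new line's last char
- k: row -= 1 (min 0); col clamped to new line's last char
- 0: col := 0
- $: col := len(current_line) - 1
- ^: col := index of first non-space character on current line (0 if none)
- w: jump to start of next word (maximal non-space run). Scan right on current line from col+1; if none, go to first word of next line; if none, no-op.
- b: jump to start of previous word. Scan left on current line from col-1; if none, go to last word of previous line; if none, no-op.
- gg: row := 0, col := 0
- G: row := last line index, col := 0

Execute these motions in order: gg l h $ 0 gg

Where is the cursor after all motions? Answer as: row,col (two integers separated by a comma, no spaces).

Answer: 0,0

Derivation:
After 1 (gg): row=0 col=0 char='s'
After 2 (l): row=0 col=1 char='a'
After 3 (h): row=0 col=0 char='s'
After 4 ($): row=0 col=19 char='e'
After 5 (0): row=0 col=0 char='s'
After 6 (gg): row=0 col=0 char='s'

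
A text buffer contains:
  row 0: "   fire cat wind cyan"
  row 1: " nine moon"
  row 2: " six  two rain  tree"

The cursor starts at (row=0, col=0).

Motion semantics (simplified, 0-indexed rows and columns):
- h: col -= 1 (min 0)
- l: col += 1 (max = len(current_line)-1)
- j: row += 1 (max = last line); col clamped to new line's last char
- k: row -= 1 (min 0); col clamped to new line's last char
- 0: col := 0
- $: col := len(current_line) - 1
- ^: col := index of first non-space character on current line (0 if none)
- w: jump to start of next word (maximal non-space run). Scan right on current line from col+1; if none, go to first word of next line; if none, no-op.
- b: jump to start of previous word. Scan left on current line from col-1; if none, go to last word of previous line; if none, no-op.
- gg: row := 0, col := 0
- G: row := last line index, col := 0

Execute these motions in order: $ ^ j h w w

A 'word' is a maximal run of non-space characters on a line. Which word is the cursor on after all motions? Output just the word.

After 1 ($): row=0 col=20 char='n'
After 2 (^): row=0 col=3 char='f'
After 3 (j): row=1 col=3 char='n'
After 4 (h): row=1 col=2 char='i'
After 5 (w): row=1 col=6 char='m'
After 6 (w): row=2 col=1 char='s'

Answer: six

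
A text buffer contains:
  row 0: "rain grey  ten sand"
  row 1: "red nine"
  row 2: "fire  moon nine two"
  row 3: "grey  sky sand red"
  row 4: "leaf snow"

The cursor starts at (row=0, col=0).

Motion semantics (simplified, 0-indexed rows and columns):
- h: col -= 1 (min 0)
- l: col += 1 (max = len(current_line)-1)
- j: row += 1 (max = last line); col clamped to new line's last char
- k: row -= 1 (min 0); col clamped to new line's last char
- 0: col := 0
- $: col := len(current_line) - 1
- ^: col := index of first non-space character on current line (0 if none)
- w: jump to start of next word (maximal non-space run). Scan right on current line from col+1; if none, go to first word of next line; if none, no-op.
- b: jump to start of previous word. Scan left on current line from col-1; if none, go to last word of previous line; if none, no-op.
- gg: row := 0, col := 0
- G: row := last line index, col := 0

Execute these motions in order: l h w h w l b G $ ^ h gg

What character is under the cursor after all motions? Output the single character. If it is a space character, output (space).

After 1 (l): row=0 col=1 char='a'
After 2 (h): row=0 col=0 char='r'
After 3 (w): row=0 col=5 char='g'
After 4 (h): row=0 col=4 char='_'
After 5 (w): row=0 col=5 char='g'
After 6 (l): row=0 col=6 char='r'
After 7 (b): row=0 col=5 char='g'
After 8 (G): row=4 col=0 char='l'
After 9 ($): row=4 col=8 char='w'
After 10 (^): row=4 col=0 char='l'
After 11 (h): row=4 col=0 char='l'
After 12 (gg): row=0 col=0 char='r'

Answer: r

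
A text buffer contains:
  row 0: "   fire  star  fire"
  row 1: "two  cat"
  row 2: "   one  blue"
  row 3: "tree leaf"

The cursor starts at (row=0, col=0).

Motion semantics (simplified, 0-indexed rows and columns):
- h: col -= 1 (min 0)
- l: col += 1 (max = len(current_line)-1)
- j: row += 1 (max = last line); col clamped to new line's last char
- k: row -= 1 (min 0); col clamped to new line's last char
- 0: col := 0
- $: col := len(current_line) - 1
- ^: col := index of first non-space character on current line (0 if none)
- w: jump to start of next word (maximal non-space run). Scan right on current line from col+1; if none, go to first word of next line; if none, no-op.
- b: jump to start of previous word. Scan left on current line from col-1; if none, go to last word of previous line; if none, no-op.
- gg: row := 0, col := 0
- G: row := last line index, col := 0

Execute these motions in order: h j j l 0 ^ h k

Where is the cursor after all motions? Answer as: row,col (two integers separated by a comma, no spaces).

After 1 (h): row=0 col=0 char='_'
After 2 (j): row=1 col=0 char='t'
After 3 (j): row=2 col=0 char='_'
After 4 (l): row=2 col=1 char='_'
After 5 (0): row=2 col=0 char='_'
After 6 (^): row=2 col=3 char='o'
After 7 (h): row=2 col=2 char='_'
After 8 (k): row=1 col=2 char='o'

Answer: 1,2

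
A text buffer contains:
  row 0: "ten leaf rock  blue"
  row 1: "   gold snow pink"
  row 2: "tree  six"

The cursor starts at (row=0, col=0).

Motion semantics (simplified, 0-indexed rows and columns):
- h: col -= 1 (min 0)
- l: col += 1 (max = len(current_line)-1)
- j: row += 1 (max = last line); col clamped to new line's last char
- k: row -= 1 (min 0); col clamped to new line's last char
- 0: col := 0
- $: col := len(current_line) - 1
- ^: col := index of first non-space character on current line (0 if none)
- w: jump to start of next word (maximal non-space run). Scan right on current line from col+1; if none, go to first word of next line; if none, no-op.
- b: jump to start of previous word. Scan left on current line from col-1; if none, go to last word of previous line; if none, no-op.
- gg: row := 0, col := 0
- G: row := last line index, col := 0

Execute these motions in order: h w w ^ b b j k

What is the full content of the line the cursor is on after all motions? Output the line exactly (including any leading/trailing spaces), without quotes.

Answer: ten leaf rock  blue

Derivation:
After 1 (h): row=0 col=0 char='t'
After 2 (w): row=0 col=4 char='l'
After 3 (w): row=0 col=9 char='r'
After 4 (^): row=0 col=0 char='t'
After 5 (b): row=0 col=0 char='t'
After 6 (b): row=0 col=0 char='t'
After 7 (j): row=1 col=0 char='_'
After 8 (k): row=0 col=0 char='t'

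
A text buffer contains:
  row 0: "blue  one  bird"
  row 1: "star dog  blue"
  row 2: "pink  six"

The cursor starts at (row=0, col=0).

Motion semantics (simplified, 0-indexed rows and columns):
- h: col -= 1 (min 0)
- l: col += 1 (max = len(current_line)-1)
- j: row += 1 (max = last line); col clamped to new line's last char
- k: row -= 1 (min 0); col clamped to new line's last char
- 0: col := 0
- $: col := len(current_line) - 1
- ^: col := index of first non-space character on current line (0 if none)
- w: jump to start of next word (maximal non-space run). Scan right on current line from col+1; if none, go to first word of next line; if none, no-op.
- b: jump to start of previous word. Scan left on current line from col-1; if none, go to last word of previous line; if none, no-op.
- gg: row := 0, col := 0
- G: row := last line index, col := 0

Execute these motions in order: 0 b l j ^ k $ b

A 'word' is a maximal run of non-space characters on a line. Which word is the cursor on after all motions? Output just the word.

After 1 (0): row=0 col=0 char='b'
After 2 (b): row=0 col=0 char='b'
After 3 (l): row=0 col=1 char='l'
After 4 (j): row=1 col=1 char='t'
After 5 (^): row=1 col=0 char='s'
After 6 (k): row=0 col=0 char='b'
After 7 ($): row=0 col=14 char='d'
After 8 (b): row=0 col=11 char='b'

Answer: bird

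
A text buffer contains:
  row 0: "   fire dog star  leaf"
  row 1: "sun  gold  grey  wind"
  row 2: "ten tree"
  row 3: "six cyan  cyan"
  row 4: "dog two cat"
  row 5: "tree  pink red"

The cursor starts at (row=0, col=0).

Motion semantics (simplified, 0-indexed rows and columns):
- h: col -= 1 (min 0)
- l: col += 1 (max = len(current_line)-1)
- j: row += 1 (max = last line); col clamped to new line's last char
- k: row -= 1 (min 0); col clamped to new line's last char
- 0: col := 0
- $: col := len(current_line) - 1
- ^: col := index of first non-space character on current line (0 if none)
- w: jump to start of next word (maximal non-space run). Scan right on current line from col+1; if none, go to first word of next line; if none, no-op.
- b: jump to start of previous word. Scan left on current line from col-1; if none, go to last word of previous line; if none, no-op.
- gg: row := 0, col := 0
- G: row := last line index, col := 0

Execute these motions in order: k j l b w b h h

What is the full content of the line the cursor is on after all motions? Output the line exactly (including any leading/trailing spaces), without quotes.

After 1 (k): row=0 col=0 char='_'
After 2 (j): row=1 col=0 char='s'
After 3 (l): row=1 col=1 char='u'
After 4 (b): row=1 col=0 char='s'
After 5 (w): row=1 col=5 char='g'
After 6 (b): row=1 col=0 char='s'
After 7 (h): row=1 col=0 char='s'
After 8 (h): row=1 col=0 char='s'

Answer: sun  gold  grey  wind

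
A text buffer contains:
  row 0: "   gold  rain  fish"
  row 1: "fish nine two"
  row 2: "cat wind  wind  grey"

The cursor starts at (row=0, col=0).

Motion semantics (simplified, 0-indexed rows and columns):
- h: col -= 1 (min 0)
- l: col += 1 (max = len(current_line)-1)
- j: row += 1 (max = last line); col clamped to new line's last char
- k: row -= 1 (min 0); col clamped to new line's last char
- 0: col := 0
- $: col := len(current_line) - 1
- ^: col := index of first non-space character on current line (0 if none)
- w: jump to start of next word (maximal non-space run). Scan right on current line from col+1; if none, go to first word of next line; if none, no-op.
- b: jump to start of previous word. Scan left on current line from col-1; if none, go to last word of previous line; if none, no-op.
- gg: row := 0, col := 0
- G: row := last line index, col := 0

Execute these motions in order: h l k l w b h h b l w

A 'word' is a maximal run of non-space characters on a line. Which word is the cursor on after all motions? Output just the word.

After 1 (h): row=0 col=0 char='_'
After 2 (l): row=0 col=1 char='_'
After 3 (k): row=0 col=1 char='_'
After 4 (l): row=0 col=2 char='_'
After 5 (w): row=0 col=3 char='g'
After 6 (b): row=0 col=3 char='g'
After 7 (h): row=0 col=2 char='_'
After 8 (h): row=0 col=1 char='_'
After 9 (b): row=0 col=1 char='_'
After 10 (l): row=0 col=2 char='_'
After 11 (w): row=0 col=3 char='g'

Answer: gold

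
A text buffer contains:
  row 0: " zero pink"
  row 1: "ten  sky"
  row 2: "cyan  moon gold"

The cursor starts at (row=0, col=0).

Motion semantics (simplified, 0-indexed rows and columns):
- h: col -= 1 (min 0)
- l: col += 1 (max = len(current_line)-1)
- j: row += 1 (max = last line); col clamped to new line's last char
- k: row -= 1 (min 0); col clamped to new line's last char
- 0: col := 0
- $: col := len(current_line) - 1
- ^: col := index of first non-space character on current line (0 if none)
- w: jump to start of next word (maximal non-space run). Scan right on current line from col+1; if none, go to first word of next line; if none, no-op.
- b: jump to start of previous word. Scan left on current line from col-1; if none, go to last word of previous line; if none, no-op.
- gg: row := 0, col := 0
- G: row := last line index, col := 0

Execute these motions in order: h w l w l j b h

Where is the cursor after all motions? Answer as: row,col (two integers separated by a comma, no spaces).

After 1 (h): row=0 col=0 char='_'
After 2 (w): row=0 col=1 char='z'
After 3 (l): row=0 col=2 char='e'
After 4 (w): row=0 col=6 char='p'
After 5 (l): row=0 col=7 char='i'
After 6 (j): row=1 col=7 char='y'
After 7 (b): row=1 col=5 char='s'
After 8 (h): row=1 col=4 char='_'

Answer: 1,4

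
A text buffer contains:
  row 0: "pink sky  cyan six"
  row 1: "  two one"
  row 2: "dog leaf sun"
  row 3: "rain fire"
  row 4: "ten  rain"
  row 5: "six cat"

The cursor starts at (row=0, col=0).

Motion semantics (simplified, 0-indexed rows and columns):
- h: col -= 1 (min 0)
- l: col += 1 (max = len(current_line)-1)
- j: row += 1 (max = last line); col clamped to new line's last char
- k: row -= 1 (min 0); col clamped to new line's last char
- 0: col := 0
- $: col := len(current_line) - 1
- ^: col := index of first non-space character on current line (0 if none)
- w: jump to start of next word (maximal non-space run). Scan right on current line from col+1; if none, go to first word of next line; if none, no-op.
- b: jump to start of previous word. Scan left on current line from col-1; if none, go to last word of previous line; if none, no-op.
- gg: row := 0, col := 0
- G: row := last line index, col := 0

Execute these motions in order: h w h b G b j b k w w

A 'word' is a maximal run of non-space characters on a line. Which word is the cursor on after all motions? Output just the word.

Answer: six

Derivation:
After 1 (h): row=0 col=0 char='p'
After 2 (w): row=0 col=5 char='s'
After 3 (h): row=0 col=4 char='_'
After 4 (b): row=0 col=0 char='p'
After 5 (G): row=5 col=0 char='s'
After 6 (b): row=4 col=5 char='r'
After 7 (j): row=5 col=5 char='a'
After 8 (b): row=5 col=4 char='c'
After 9 (k): row=4 col=4 char='_'
After 10 (w): row=4 col=5 char='r'
After 11 (w): row=5 col=0 char='s'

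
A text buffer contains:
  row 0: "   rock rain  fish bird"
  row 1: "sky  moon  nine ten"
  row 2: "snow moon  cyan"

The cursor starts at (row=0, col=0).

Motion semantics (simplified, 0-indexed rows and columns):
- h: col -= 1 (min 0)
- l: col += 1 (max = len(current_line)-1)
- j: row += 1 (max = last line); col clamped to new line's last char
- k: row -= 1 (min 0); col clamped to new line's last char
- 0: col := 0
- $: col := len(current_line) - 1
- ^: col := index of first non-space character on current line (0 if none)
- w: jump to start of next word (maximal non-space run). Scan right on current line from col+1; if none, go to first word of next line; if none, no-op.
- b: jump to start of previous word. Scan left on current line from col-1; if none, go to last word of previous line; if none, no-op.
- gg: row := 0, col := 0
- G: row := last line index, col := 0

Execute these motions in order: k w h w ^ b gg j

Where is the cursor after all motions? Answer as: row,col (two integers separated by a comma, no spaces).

After 1 (k): row=0 col=0 char='_'
After 2 (w): row=0 col=3 char='r'
After 3 (h): row=0 col=2 char='_'
After 4 (w): row=0 col=3 char='r'
After 5 (^): row=0 col=3 char='r'
After 6 (b): row=0 col=3 char='r'
After 7 (gg): row=0 col=0 char='_'
After 8 (j): row=1 col=0 char='s'

Answer: 1,0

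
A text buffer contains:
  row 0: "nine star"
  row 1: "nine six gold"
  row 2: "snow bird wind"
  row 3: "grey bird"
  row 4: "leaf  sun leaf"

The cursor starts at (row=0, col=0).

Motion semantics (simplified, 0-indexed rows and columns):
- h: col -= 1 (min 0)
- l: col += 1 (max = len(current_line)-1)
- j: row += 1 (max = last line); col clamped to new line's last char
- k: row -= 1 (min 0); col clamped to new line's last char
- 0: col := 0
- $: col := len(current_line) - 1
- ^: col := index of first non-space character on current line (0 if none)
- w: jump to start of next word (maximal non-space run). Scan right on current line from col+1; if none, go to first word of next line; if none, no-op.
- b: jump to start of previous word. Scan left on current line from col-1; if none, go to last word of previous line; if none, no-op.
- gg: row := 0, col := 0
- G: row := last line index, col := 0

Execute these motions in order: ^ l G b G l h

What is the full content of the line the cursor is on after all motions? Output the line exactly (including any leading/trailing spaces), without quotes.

After 1 (^): row=0 col=0 char='n'
After 2 (l): row=0 col=1 char='i'
After 3 (G): row=4 col=0 char='l'
After 4 (b): row=3 col=5 char='b'
After 5 (G): row=4 col=0 char='l'
After 6 (l): row=4 col=1 char='e'
After 7 (h): row=4 col=0 char='l'

Answer: leaf  sun leaf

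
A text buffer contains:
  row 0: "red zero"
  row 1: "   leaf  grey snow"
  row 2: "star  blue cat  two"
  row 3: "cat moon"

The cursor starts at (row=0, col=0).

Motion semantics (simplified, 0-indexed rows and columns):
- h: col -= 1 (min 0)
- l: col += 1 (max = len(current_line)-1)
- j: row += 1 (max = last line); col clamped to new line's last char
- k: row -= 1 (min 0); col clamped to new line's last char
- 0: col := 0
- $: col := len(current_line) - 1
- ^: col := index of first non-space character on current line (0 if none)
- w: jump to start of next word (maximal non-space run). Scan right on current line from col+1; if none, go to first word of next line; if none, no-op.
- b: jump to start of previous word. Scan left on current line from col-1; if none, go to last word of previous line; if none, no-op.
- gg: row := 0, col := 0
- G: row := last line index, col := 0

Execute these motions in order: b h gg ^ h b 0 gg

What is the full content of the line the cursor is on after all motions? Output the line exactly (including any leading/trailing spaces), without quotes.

Answer: red zero

Derivation:
After 1 (b): row=0 col=0 char='r'
After 2 (h): row=0 col=0 char='r'
After 3 (gg): row=0 col=0 char='r'
After 4 (^): row=0 col=0 char='r'
After 5 (h): row=0 col=0 char='r'
After 6 (b): row=0 col=0 char='r'
After 7 (0): row=0 col=0 char='r'
After 8 (gg): row=0 col=0 char='r'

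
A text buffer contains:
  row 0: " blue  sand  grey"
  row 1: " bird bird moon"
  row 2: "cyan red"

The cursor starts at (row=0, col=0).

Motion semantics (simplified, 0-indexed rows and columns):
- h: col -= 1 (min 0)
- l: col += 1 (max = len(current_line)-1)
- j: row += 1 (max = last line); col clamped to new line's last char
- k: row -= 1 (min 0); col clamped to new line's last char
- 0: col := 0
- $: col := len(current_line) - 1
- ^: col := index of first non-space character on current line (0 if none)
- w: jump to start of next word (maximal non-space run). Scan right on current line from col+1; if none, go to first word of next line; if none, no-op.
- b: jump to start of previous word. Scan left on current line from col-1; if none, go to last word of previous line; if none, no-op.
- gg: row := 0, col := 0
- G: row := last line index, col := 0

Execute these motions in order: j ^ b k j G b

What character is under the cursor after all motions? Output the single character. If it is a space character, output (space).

After 1 (j): row=1 col=0 char='_'
After 2 (^): row=1 col=1 char='b'
After 3 (b): row=0 col=13 char='g'
After 4 (k): row=0 col=13 char='g'
After 5 (j): row=1 col=13 char='o'
After 6 (G): row=2 col=0 char='c'
After 7 (b): row=1 col=11 char='m'

Answer: m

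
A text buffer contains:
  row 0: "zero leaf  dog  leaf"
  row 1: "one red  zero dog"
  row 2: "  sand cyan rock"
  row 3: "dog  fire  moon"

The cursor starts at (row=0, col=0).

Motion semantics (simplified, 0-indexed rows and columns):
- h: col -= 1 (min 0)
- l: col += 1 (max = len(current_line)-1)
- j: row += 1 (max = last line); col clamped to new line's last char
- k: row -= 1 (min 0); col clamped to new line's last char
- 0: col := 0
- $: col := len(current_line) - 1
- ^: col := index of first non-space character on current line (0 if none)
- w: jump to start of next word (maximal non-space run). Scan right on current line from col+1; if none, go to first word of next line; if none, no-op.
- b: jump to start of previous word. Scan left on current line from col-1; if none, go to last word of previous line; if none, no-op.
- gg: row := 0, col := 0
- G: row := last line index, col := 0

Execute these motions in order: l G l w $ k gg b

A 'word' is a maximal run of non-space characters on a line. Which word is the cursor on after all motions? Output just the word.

After 1 (l): row=0 col=1 char='e'
After 2 (G): row=3 col=0 char='d'
After 3 (l): row=3 col=1 char='o'
After 4 (w): row=3 col=5 char='f'
After 5 ($): row=3 col=14 char='n'
After 6 (k): row=2 col=14 char='c'
After 7 (gg): row=0 col=0 char='z'
After 8 (b): row=0 col=0 char='z'

Answer: zero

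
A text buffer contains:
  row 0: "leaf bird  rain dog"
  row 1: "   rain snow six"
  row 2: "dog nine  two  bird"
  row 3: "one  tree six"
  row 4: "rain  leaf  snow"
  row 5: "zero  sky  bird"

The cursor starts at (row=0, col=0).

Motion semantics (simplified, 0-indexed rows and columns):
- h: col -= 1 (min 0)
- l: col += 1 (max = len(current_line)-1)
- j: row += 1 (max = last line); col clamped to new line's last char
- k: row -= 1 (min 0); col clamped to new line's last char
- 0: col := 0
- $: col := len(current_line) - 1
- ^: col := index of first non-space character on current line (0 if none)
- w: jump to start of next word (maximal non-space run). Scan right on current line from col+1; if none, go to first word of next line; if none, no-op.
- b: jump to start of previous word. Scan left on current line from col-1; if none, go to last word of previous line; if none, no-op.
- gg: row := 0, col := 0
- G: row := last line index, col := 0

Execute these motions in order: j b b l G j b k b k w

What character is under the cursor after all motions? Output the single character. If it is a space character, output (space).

After 1 (j): row=1 col=0 char='_'
After 2 (b): row=0 col=16 char='d'
After 3 (b): row=0 col=11 char='r'
After 4 (l): row=0 col=12 char='a'
After 5 (G): row=5 col=0 char='z'
After 6 (j): row=5 col=0 char='z'
After 7 (b): row=4 col=12 char='s'
After 8 (k): row=3 col=12 char='x'
After 9 (b): row=3 col=10 char='s'
After 10 (k): row=2 col=10 char='t'
After 11 (w): row=2 col=15 char='b'

Answer: b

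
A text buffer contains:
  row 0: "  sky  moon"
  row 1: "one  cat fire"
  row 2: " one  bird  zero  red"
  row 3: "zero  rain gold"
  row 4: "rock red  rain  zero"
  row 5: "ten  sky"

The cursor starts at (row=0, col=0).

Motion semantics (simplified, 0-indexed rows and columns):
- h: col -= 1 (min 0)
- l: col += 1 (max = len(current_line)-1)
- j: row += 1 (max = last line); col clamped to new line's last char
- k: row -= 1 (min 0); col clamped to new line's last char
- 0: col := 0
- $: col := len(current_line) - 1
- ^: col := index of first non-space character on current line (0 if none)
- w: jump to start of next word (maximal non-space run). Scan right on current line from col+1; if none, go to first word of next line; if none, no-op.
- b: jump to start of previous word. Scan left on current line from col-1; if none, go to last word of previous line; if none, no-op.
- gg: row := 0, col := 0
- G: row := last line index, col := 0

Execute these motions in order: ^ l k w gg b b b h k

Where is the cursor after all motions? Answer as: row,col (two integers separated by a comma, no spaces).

After 1 (^): row=0 col=2 char='s'
After 2 (l): row=0 col=3 char='k'
After 3 (k): row=0 col=3 char='k'
After 4 (w): row=0 col=7 char='m'
After 5 (gg): row=0 col=0 char='_'
After 6 (b): row=0 col=0 char='_'
After 7 (b): row=0 col=0 char='_'
After 8 (b): row=0 col=0 char='_'
After 9 (h): row=0 col=0 char='_'
After 10 (k): row=0 col=0 char='_'

Answer: 0,0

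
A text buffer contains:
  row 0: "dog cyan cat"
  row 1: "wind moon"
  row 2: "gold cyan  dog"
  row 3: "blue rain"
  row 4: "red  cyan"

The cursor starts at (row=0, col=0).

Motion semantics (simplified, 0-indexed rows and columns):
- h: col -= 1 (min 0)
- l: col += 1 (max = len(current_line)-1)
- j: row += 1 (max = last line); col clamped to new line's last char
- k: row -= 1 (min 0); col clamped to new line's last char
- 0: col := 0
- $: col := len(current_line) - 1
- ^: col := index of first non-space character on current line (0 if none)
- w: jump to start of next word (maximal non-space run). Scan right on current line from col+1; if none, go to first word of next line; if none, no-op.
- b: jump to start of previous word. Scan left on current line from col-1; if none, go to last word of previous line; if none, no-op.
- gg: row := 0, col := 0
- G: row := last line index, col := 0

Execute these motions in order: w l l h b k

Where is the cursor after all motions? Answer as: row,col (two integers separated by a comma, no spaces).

Answer: 0,4

Derivation:
After 1 (w): row=0 col=4 char='c'
After 2 (l): row=0 col=5 char='y'
After 3 (l): row=0 col=6 char='a'
After 4 (h): row=0 col=5 char='y'
After 5 (b): row=0 col=4 char='c'
After 6 (k): row=0 col=4 char='c'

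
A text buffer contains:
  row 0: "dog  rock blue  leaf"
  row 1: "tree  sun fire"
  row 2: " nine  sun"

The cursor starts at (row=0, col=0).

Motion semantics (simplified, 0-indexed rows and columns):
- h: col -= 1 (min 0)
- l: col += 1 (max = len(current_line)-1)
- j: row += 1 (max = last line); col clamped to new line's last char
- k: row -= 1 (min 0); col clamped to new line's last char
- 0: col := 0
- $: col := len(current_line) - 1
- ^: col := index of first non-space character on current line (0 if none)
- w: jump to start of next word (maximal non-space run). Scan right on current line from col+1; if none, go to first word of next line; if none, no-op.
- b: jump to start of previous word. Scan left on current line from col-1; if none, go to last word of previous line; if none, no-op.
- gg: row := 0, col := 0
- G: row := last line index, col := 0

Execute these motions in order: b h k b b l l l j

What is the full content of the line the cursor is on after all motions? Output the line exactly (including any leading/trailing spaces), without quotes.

After 1 (b): row=0 col=0 char='d'
After 2 (h): row=0 col=0 char='d'
After 3 (k): row=0 col=0 char='d'
After 4 (b): row=0 col=0 char='d'
After 5 (b): row=0 col=0 char='d'
After 6 (l): row=0 col=1 char='o'
After 7 (l): row=0 col=2 char='g'
After 8 (l): row=0 col=3 char='_'
After 9 (j): row=1 col=3 char='e'

Answer: tree  sun fire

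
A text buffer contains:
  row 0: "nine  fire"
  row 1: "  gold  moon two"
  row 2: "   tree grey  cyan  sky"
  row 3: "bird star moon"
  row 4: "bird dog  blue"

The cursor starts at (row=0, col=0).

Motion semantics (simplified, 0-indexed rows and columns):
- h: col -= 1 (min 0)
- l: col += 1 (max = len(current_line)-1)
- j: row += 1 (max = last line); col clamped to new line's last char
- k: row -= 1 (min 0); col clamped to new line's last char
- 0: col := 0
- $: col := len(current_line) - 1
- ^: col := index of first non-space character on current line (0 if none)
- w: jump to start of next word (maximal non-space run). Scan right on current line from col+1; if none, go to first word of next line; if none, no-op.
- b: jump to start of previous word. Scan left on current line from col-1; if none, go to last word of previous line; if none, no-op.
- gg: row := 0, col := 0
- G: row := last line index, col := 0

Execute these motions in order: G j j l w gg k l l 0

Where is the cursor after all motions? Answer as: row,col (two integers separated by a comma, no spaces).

After 1 (G): row=4 col=0 char='b'
After 2 (j): row=4 col=0 char='b'
After 3 (j): row=4 col=0 char='b'
After 4 (l): row=4 col=1 char='i'
After 5 (w): row=4 col=5 char='d'
After 6 (gg): row=0 col=0 char='n'
After 7 (k): row=0 col=0 char='n'
After 8 (l): row=0 col=1 char='i'
After 9 (l): row=0 col=2 char='n'
After 10 (0): row=0 col=0 char='n'

Answer: 0,0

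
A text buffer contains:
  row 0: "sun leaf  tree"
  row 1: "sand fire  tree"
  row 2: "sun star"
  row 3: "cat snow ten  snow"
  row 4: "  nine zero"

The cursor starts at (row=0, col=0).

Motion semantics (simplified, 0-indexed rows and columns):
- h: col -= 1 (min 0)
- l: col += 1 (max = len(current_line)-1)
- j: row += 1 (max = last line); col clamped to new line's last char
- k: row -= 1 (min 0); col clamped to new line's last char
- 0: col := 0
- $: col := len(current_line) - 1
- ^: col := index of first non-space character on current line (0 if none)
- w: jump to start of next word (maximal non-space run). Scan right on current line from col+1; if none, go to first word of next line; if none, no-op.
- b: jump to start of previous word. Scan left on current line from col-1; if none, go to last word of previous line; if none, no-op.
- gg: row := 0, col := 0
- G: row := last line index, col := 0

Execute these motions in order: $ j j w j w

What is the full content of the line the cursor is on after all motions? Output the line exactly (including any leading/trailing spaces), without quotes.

After 1 ($): row=0 col=13 char='e'
After 2 (j): row=1 col=13 char='e'
After 3 (j): row=2 col=7 char='r'
After 4 (w): row=3 col=0 char='c'
After 5 (j): row=4 col=0 char='_'
After 6 (w): row=4 col=2 char='n'

Answer:   nine zero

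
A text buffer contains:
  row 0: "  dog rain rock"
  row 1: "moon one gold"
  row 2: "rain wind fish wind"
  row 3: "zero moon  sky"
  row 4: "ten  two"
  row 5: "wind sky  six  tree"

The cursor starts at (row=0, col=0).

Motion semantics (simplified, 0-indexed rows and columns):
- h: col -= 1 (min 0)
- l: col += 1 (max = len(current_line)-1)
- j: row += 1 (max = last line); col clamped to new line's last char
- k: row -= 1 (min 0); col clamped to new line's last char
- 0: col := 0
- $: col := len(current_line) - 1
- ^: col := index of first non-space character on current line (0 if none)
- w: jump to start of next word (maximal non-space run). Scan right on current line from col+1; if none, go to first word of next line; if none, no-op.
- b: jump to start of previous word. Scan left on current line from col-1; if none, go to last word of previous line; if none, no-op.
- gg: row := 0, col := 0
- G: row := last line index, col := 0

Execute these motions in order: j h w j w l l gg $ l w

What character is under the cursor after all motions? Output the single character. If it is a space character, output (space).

Answer: m

Derivation:
After 1 (j): row=1 col=0 char='m'
After 2 (h): row=1 col=0 char='m'
After 3 (w): row=1 col=5 char='o'
After 4 (j): row=2 col=5 char='w'
After 5 (w): row=2 col=10 char='f'
After 6 (l): row=2 col=11 char='i'
After 7 (l): row=2 col=12 char='s'
After 8 (gg): row=0 col=0 char='_'
After 9 ($): row=0 col=14 char='k'
After 10 (l): row=0 col=14 char='k'
After 11 (w): row=1 col=0 char='m'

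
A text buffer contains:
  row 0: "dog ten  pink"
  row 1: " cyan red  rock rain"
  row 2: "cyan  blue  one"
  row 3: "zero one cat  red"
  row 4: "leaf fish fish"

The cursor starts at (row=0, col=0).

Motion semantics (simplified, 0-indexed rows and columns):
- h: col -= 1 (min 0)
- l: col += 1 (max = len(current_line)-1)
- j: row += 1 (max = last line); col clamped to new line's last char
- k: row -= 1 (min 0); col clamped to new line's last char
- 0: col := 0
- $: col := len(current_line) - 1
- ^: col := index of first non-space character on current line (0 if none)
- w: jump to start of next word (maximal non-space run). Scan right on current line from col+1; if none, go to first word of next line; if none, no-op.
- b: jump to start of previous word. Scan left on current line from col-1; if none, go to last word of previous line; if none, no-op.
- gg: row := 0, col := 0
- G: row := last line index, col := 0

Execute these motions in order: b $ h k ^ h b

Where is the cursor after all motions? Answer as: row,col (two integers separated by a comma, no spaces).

Answer: 0,0

Derivation:
After 1 (b): row=0 col=0 char='d'
After 2 ($): row=0 col=12 char='k'
After 3 (h): row=0 col=11 char='n'
After 4 (k): row=0 col=11 char='n'
After 5 (^): row=0 col=0 char='d'
After 6 (h): row=0 col=0 char='d'
After 7 (b): row=0 col=0 char='d'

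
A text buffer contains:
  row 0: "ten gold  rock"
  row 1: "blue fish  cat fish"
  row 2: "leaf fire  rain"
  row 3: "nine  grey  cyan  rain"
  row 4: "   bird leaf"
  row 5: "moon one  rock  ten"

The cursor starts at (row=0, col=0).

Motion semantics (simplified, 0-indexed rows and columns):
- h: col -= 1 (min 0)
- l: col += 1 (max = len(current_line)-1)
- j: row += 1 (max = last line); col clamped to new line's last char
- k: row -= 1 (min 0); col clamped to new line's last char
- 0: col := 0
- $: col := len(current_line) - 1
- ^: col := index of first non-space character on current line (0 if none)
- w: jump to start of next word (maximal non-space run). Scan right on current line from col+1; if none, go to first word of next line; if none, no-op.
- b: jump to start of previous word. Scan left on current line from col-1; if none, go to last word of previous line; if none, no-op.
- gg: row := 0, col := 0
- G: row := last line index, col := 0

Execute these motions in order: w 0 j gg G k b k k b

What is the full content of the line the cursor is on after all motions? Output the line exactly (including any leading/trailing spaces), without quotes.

After 1 (w): row=0 col=4 char='g'
After 2 (0): row=0 col=0 char='t'
After 3 (j): row=1 col=0 char='b'
After 4 (gg): row=0 col=0 char='t'
After 5 (G): row=5 col=0 char='m'
After 6 (k): row=4 col=0 char='_'
After 7 (b): row=3 col=18 char='r'
After 8 (k): row=2 col=14 char='n'
After 9 (k): row=1 col=14 char='_'
After 10 (b): row=1 col=11 char='c'

Answer: blue fish  cat fish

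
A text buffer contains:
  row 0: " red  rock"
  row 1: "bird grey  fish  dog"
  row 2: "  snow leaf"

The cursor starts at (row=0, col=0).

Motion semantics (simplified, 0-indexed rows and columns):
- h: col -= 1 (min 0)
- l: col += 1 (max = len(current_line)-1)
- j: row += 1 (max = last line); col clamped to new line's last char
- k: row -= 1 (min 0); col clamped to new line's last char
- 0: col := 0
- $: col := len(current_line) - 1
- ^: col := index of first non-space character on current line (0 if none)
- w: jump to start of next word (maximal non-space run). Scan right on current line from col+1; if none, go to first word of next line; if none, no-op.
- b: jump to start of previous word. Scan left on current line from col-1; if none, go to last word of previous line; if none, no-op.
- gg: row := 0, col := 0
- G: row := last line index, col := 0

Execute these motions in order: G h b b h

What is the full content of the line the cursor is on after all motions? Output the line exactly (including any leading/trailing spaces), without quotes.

After 1 (G): row=2 col=0 char='_'
After 2 (h): row=2 col=0 char='_'
After 3 (b): row=1 col=17 char='d'
After 4 (b): row=1 col=11 char='f'
After 5 (h): row=1 col=10 char='_'

Answer: bird grey  fish  dog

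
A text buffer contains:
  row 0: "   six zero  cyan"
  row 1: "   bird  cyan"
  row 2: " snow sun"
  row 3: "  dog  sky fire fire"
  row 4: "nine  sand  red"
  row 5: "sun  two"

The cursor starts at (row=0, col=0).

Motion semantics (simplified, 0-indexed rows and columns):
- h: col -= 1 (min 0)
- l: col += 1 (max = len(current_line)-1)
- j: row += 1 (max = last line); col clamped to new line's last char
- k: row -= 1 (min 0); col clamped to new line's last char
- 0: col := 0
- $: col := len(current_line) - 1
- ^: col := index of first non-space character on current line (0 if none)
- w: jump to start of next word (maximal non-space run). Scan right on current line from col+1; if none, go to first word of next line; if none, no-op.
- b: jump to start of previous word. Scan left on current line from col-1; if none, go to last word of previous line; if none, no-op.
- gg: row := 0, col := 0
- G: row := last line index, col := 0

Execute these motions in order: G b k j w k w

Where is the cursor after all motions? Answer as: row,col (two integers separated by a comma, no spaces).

Answer: 4,6

Derivation:
After 1 (G): row=5 col=0 char='s'
After 2 (b): row=4 col=12 char='r'
After 3 (k): row=3 col=12 char='i'
After 4 (j): row=4 col=12 char='r'
After 5 (w): row=5 col=0 char='s'
After 6 (k): row=4 col=0 char='n'
After 7 (w): row=4 col=6 char='s'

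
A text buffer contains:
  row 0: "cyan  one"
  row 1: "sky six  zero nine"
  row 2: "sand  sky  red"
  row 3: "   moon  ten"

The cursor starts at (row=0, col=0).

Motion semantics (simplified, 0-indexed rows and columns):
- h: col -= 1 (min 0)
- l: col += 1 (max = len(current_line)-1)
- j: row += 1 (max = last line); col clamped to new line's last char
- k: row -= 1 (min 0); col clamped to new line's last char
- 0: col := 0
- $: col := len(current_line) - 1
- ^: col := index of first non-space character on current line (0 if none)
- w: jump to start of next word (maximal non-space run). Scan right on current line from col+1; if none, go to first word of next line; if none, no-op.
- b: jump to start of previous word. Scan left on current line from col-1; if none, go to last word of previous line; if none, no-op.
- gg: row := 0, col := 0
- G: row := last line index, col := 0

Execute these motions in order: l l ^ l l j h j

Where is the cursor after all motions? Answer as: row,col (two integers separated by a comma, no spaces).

Answer: 2,1

Derivation:
After 1 (l): row=0 col=1 char='y'
After 2 (l): row=0 col=2 char='a'
After 3 (^): row=0 col=0 char='c'
After 4 (l): row=0 col=1 char='y'
After 5 (l): row=0 col=2 char='a'
After 6 (j): row=1 col=2 char='y'
After 7 (h): row=1 col=1 char='k'
After 8 (j): row=2 col=1 char='a'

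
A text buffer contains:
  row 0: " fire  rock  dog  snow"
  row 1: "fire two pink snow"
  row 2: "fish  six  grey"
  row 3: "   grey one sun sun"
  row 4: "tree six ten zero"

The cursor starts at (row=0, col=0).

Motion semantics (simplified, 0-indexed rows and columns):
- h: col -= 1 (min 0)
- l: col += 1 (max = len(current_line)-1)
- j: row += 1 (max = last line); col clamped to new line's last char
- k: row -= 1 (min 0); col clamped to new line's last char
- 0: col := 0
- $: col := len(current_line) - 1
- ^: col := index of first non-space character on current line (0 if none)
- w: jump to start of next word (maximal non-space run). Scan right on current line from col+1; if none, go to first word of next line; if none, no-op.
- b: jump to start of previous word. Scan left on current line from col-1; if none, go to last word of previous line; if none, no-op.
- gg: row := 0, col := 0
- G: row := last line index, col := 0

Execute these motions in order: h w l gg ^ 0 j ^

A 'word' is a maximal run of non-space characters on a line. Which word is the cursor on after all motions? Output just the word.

After 1 (h): row=0 col=0 char='_'
After 2 (w): row=0 col=1 char='f'
After 3 (l): row=0 col=2 char='i'
After 4 (gg): row=0 col=0 char='_'
After 5 (^): row=0 col=1 char='f'
After 6 (0): row=0 col=0 char='_'
After 7 (j): row=1 col=0 char='f'
After 8 (^): row=1 col=0 char='f'

Answer: fire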